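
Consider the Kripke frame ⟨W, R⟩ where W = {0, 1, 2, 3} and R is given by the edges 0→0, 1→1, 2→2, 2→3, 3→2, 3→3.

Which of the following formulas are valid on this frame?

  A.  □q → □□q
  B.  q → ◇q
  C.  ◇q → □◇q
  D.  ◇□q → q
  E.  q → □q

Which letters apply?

R is reflexive: each world relates to itself.
R is symmetric: every R-edge is matched by its reverse.
R is transitive: R is closed under composition.
R is euclidean: any two R-successors of the same world are R-related.
R is not a subset of the identity: 2 R 3 with 2 ≠ 3.
(A) axiom 4: valid iff R is transitive. R is transitive — valid.
(B) the dual of axiom T: valid iff R is reflexive. R is reflexive — valid.
(C) ◇q → □◇q is axiom 5, which corresponds to the euclidean property. R is euclidean — valid.
(D) ◇□q → q (the dual of axiom B) characterises the symmetric frames. R is symmetric — valid.
(E) q → □q is equivalent to ◇p→p; it holds exactly when R ⊆ identity. Here R ⊄ identity — not valid.

A, B, C, D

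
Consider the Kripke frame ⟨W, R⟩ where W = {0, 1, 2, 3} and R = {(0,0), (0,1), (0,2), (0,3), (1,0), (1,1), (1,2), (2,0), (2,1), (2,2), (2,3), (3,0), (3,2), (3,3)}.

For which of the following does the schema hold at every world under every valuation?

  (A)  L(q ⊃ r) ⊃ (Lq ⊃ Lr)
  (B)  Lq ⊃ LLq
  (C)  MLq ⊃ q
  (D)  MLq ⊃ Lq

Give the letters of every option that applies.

A, C

R is symmetric: every R-edge is matched by its reverse.
R is not transitive: 1 R 0 and 0 R 3 but not 1 R 3.
R is not euclidean: 0 R 1 and 0 R 3 but not 1 R 3.
(A) L(q ⊃ r) ⊃ (Lq ⊃ Lr) is axiom K, valid on every Kripke frame — valid.
(B) Lq ⊃ LLq (axiom 4) characterises the transitive frames. R is not transitive — not valid.
(C) MLq ⊃ q (the dual of axiom B) characterises the symmetric frames. R is symmetric — valid.
(D) MLq ⊃ Lq (the dual of axiom 5) characterises the euclidean frames. R is not euclidean — not valid.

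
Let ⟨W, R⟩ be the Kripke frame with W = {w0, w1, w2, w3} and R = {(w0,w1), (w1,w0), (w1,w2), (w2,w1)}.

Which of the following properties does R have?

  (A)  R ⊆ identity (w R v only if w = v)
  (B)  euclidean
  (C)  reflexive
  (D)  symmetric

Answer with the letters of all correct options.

D

(A) not ⊆ identity: w0 R w1 with w0 ≠ w1.
(B) not euclidean: w1 R w0 and w1 R w2 but not w0 R w2.
(C) not reflexive: not w0 R w0.
(D) symmetric: every R-edge is matched by its reverse.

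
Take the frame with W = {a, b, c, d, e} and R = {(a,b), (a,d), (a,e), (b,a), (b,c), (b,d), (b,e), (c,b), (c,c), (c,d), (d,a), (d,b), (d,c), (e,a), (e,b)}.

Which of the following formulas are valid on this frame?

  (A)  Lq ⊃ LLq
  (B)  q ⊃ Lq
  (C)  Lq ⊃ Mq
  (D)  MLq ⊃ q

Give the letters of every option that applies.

C, D

R is symmetric: every R-edge is matched by its reverse.
R is not transitive: a R b and b R a but not a R a.
R is serial: every world has an R-successor.
R is not a subset of the identity: a R b with a ≠ b.
(A) axiom 4: valid iff R is transitive. R is not transitive — not valid.
(B) q ⊃ Lq is valid only on frames where every R-edge is a self-loop. Here R ⊄ identity — not valid.
(C) Lq ⊃ Mq is axiom D; it is valid on a frame exactly when R is serial. R is serial, so valid.
(D) the dual of axiom B: valid iff R is symmetric. R is symmetric — valid.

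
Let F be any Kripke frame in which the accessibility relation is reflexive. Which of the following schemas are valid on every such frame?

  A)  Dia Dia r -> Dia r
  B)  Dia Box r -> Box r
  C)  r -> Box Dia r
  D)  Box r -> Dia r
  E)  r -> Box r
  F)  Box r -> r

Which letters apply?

A reflexive relation is serial.
(A) Dia Dia r -> Dia r is the dual of axiom 4; it is valid on a frame exactly when R is transitive. Such an R need not be transitive, so not valid.
(B) Dia Box r -> Box r is the dual of axiom 5; it is valid on a frame exactly when R is euclidean. Such an R need not be euclidean, so not valid.
(C) r -> Box Dia r is axiom B, which corresponds to symmetry. Such an R need not be symmetric — not valid.
(D) Box r -> Dia r (axiom D) characterises the serial frames. Every such R is serial — valid.
(E) r -> Box r is equivalent to ◇p→p; it holds exactly when R ⊆ identity. Such an R need not be a subset of the identity — not valid.
(F) Box r -> r (axiom T) characterises the reflexive frames. Every such R is reflexive — valid.

D, F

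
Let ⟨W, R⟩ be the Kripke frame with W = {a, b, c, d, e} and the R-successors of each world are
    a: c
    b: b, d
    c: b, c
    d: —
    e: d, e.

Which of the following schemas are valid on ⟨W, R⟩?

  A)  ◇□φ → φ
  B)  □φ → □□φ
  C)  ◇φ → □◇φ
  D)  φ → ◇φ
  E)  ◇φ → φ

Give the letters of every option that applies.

none

R is not reflexive: not a R a.
R is not symmetric: a R c but not c R a.
R is not transitive: a R c and c R b but not a R b.
R is not euclidean: b R d and b R b but not d R b.
R is not a subset of the identity: a R c with a ≠ c.
(A) ◇□φ → φ is the dual of axiom B; it is valid on a frame exactly when R is symmetric. R is not symmetric, so not valid.
(B) □φ → □□φ is axiom 4; it is valid on a frame exactly when R is transitive. R is not transitive, so not valid.
(C) ◇φ → □◇φ is axiom 5; it is valid on a frame exactly when R is euclidean. R is not euclidean, so not valid.
(D) φ → ◇φ is the dual of axiom T; it is valid on a frame exactly when R is reflexive. R is not reflexive, so not valid.
(E) ◇φ → φ (the converse of T) corresponds to R being a subset of the identity. Here R ⊄ identity, so not valid.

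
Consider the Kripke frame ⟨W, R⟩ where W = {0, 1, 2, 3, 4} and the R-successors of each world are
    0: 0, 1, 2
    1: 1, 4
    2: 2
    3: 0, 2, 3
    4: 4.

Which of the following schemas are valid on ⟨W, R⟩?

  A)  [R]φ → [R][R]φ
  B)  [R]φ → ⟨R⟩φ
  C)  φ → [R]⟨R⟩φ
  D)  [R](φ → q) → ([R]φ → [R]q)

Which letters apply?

R is not symmetric: 0 R 1 but not 1 R 0.
R is not transitive: 0 R 1 and 1 R 4 but not 0 R 4.
R is serial: every world has an R-successor.
(A) axiom 4: valid iff R is transitive. R is not transitive — not valid.
(B) [R]φ → ⟨R⟩φ (axiom D) characterises the serial frames. R is serial — valid.
(C) φ → [R]⟨R⟩φ is axiom B, which corresponds to symmetry. R is not symmetric — not valid.
(D) [R](φ → q) → ([R]φ → [R]q) is axiom K, valid on every Kripke frame — valid.

B, D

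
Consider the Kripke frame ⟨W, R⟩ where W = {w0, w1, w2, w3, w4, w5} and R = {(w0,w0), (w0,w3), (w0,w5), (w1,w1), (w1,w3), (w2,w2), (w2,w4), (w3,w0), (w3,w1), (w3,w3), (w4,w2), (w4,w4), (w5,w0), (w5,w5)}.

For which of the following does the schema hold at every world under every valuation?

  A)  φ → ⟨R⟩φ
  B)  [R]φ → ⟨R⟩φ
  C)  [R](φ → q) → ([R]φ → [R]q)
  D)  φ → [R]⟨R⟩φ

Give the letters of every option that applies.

A, B, C, D

R is reflexive: each world relates to itself.
R is symmetric: every R-edge is matched by its reverse.
R is serial: every world has an R-successor.
(A) φ → ⟨R⟩φ is the dual of axiom T; it is valid on a frame exactly when R is reflexive. R is reflexive, so valid.
(B) [R]φ → ⟨R⟩φ is axiom D; it is valid on a frame exactly when R is serial. R is serial, so valid.
(C) [R](φ → q) → ([R]φ → [R]q) is axiom K, valid on every Kripke frame — valid.
(D) φ → [R]⟨R⟩φ is axiom B, which corresponds to symmetry. R is symmetric — valid.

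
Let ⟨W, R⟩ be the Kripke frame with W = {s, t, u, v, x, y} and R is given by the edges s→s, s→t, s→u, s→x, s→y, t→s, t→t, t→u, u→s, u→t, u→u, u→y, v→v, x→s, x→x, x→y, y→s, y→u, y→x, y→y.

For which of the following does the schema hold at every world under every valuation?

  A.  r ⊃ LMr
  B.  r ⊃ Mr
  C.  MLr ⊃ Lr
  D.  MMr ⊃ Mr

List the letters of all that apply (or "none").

A, B

R is reflexive: each world relates to itself.
R is symmetric: every R-edge is matched by its reverse.
R is not transitive: t R s and s R x but not t R x.
R is not euclidean: s R t and s R x but not t R x.
(A) r ⊃ LMr is axiom B; it is valid on a frame exactly when R is symmetric. R is symmetric, so valid.
(B) the dual of axiom T: valid iff R is reflexive. R is reflexive — valid.
(C) MLr ⊃ Lr (the dual of axiom 5) characterises the euclidean frames. R is not euclidean — not valid.
(D) MMr ⊃ Mr (the dual of axiom 4) characterises the transitive frames. R is not transitive — not valid.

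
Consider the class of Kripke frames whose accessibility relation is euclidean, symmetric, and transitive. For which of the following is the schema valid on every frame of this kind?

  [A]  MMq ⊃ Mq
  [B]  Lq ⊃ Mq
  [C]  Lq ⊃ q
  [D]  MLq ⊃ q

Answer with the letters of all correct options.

A, D

(A) MMq ⊃ Mq (the dual of axiom 4) characterises the transitive frames. Every such R is transitive — valid.
(B) Lq ⊃ Mq (axiom D) characterises the serial frames. Such an R need not be serial — not valid.
(C) axiom T: valid iff R is reflexive. Such an R need not be reflexive — not valid.
(D) MLq ⊃ q (the dual of axiom B) characterises the symmetric frames. Every such R is symmetric — valid.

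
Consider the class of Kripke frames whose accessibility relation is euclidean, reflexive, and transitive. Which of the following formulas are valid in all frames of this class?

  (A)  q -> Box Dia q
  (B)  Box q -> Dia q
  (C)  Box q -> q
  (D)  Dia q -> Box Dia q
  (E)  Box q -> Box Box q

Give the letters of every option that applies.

A, B, C, D, E

A relation that is euclidean, reflexive, and transitive is also serial and symmetric.
(A) q -> Box Dia q is axiom B, which corresponds to symmetry. Every such R is symmetric — valid.
(B) Box q -> Dia q (axiom D) characterises the serial frames. Every such R is serial — valid.
(C) axiom T: valid iff R is reflexive. Every such R is reflexive — valid.
(D) Dia q -> Box Dia q is axiom 5; it is valid on a frame exactly when R is euclidean. Every such R is euclidean, so valid.
(E) Box q -> Box Box q (axiom 4) characterises the transitive frames. Every such R is transitive — valid.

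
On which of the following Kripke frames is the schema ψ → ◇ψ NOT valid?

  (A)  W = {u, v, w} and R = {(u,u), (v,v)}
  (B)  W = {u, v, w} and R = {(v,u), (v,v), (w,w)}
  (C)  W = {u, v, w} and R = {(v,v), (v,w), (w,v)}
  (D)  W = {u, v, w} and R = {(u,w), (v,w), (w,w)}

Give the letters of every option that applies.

The schema ψ → ◇ψ is the dual of axiom T; it is valid on a frame iff R is reflexive.
(A) R is not reflexive (not w R w), so the schema fails here.
(B) R is not reflexive (not u R u), so the schema fails here.
(C) R is not reflexive (not u R u), so the schema fails here.
(D) R is not reflexive (not u R u), so the schema fails here.

A, B, C, D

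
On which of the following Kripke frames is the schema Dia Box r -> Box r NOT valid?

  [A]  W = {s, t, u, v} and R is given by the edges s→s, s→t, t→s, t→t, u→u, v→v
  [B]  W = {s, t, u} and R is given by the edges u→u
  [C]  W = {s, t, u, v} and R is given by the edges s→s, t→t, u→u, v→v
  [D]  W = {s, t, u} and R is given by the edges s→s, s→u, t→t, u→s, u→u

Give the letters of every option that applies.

The schema Dia Box r -> Box r is the dual of axiom 5; it is valid on a frame iff R is euclidean.
(A) R is euclidean (any two R-successors of the same world are R-related), so the schema is valid here.
(B) R is euclidean (any two R-successors of the same world are R-related), so the schema is valid here.
(C) R is euclidean (any two R-successors of the same world are R-related), so the schema is valid here.
(D) R is euclidean (any two R-successors of the same world are R-related), so the schema is valid here.

none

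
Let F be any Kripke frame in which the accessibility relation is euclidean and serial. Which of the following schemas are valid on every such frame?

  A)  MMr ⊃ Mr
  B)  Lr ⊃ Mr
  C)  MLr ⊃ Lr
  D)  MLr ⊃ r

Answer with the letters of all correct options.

B, C

(A) MMr ⊃ Mr is the dual of axiom 4, which corresponds to transitivity. Such an R need not be transitive — not valid.
(B) Lr ⊃ Mr is axiom D; it is valid on a frame exactly when R is serial. Every such R is serial, so valid.
(C) MLr ⊃ Lr (the dual of axiom 5) characterises the euclidean frames. Every such R is euclidean — valid.
(D) MLr ⊃ r is the dual of axiom B, which corresponds to symmetry. Such an R need not be symmetric — not valid.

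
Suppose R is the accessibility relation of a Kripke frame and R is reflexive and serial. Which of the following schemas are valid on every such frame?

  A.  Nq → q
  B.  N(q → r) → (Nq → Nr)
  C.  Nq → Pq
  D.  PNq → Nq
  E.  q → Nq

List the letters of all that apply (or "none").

(A) Nq → q is axiom T, which corresponds to reflexivity. Every such R is reflexive — valid.
(B) this is just K, valid on every normal frame.
(C) Nq → Pq (axiom D) characterises the serial frames. Every such R is serial — valid.
(D) PNq → Nq is the dual of axiom 5, which corresponds to the euclidean property. Such an R need not be euclidean — not valid.
(E) q → Nq (equivalent to ◇p→p) corresponds to R being a subset of the identity. Such an R need not be a subset of the identity, so not valid.

A, B, C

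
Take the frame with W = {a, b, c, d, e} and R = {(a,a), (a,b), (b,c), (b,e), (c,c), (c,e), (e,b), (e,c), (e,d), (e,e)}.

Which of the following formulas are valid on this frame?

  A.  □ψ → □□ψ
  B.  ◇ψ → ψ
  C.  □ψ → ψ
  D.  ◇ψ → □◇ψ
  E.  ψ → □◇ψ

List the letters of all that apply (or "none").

none

R is not reflexive: not b R b.
R is not symmetric: a R b but not b R a.
R is not transitive: a R b and b R c but not a R c.
R is not euclidean: a R b and a R a but not b R a.
R is not a subset of the identity: a R b with a ≠ b.
(A) axiom 4: valid iff R is transitive. R is not transitive — not valid.
(B) ◇ψ → ψ is valid only on frames where every R-edge is a self-loop. Here R ⊄ identity — not valid.
(C) □ψ → ψ (axiom T) characterises the reflexive frames. R is not reflexive — not valid.
(D) ◇ψ → □◇ψ is axiom 5, which corresponds to the euclidean property. R is not euclidean — not valid.
(E) axiom B: valid iff R is symmetric. R is not symmetric — not valid.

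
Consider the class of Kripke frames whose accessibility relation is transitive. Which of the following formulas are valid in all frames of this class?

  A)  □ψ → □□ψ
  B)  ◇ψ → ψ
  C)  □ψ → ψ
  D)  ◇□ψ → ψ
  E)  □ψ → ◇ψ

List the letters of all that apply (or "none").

(A) □ψ → □□ψ is axiom 4; it is valid on a frame exactly when R is transitive. Every such R is transitive, so valid.
(B) ◇ψ → ψ is valid only on frames where every R-edge is a self-loop. Such an R need not be a subset of the identity — not valid.
(C) □ψ → ψ (axiom T) characterises the reflexive frames. Such an R need not be reflexive — not valid.
(D) ◇□ψ → ψ (the dual of axiom B) characterises the symmetric frames. Such an R need not be symmetric — not valid.
(E) axiom D: valid iff R is serial. Such an R need not be serial — not valid.

A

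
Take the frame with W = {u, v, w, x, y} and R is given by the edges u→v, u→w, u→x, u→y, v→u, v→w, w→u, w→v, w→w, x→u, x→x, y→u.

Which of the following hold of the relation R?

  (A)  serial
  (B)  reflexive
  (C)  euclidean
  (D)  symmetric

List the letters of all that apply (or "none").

(A) serial: every world has an R-successor.
(B) not reflexive: not u R u.
(C) not euclidean: u R v and u R x but not v R x.
(D) symmetric: every R-edge is matched by its reverse.

A, D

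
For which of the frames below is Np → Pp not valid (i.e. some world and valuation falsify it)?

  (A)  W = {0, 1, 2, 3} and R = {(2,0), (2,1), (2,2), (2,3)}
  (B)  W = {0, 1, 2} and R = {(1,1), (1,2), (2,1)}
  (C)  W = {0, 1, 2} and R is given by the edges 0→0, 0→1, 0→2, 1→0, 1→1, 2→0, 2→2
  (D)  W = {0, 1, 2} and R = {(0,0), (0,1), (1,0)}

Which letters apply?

The schema Np → Pp is axiom D; it is valid on a frame iff R is serial.
(A) R is not serial (0 has no R-successor), so the schema fails here.
(B) R is not serial (0 has no R-successor), so the schema fails here.
(C) R is serial (every world has an R-successor), so the schema is valid here.
(D) R is not serial (2 has no R-successor), so the schema fails here.

A, B, D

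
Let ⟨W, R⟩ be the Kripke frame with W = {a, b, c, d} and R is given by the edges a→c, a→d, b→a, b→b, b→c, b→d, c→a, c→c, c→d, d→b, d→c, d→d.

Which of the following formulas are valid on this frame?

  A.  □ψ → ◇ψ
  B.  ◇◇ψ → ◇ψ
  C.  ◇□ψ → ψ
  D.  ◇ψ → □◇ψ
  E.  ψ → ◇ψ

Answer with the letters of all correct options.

A

R is not reflexive: not a R a.
R is not symmetric: a R d but not d R a.
R is not transitive: a R c and c R a but not a R a.
R is not euclidean: b R a and b R b but not a R b.
R is serial: every world has an R-successor.
(A) □ψ → ◇ψ is axiom D, which corresponds to seriality. R is serial — valid.
(B) ◇◇ψ → ◇ψ (the dual of axiom 4) characterises the transitive frames. R is not transitive — not valid.
(C) ◇□ψ → ψ (the dual of axiom B) characterises the symmetric frames. R is not symmetric — not valid.
(D) ◇ψ → □◇ψ is axiom 5; it is valid on a frame exactly when R is euclidean. R is not euclidean, so not valid.
(E) the dual of axiom T: valid iff R is reflexive. R is not reflexive — not valid.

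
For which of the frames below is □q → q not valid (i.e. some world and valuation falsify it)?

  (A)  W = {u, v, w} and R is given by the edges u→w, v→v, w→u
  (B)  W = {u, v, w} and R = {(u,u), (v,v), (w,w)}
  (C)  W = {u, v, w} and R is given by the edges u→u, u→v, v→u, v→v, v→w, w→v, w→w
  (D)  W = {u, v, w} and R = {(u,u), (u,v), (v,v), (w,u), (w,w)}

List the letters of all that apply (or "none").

The schema □q → q is axiom T; it is valid on a frame iff R is reflexive.
(A) R is not reflexive (not u R u), so the schema fails here.
(B) R is reflexive (each world relates to itself), so the schema is valid here.
(C) R is reflexive (each world relates to itself), so the schema is valid here.
(D) R is reflexive (each world relates to itself), so the schema is valid here.

A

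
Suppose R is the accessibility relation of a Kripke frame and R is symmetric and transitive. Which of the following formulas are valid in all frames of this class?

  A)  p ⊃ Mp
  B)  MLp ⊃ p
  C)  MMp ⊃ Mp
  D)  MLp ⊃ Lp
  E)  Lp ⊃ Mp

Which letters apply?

A symmetric transitive relation is euclidean (uRv and uRw give vRu by symmetry, then vRw by transitivity).
(A) the dual of axiom T: valid iff R is reflexive. Such an R need not be reflexive — not valid.
(B) MLp ⊃ p (the dual of axiom B) characterises the symmetric frames. Every such R is symmetric — valid.
(C) MMp ⊃ Mp is the dual of axiom 4, which corresponds to transitivity. Every such R is transitive — valid.
(D) MLp ⊃ Lp (the dual of axiom 5) characterises the euclidean frames. Every such R is euclidean — valid.
(E) axiom D: valid iff R is serial. Such an R need not be serial — not valid.

B, C, D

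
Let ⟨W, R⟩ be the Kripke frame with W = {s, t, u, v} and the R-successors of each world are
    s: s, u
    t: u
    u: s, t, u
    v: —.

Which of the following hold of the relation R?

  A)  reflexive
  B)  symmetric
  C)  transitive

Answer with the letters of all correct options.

(A) not reflexive: not t R t.
(B) symmetric: every R-edge is matched by its reverse.
(C) not transitive: s R u and u R t but not s R t.

B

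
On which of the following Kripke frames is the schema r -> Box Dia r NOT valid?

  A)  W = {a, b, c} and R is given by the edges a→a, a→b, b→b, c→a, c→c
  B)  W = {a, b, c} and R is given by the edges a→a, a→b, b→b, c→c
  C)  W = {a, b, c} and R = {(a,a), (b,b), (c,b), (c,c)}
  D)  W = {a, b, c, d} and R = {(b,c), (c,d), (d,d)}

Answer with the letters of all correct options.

The schema r -> Box Dia r is axiom B; it is valid on a frame iff R is symmetric.
(A) R is not symmetric (a R b but not b R a), so the schema fails here.
(B) R is not symmetric (a R b but not b R a), so the schema fails here.
(C) R is not symmetric (c R b but not b R c), so the schema fails here.
(D) R is not symmetric (b R c but not c R b), so the schema fails here.

A, B, C, D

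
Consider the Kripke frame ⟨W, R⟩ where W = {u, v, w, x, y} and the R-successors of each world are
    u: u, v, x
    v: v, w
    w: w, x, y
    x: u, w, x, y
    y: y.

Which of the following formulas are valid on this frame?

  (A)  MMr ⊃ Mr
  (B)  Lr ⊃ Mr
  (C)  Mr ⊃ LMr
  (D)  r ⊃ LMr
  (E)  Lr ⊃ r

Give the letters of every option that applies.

B, E

R is reflexive: each world relates to itself.
R is not symmetric: u R v but not v R u.
R is not transitive: u R v and v R w but not u R w.
R is not euclidean: u R v and u R u but not v R u.
R is serial: every world has an R-successor.
(A) the dual of axiom 4: valid iff R is transitive. R is not transitive — not valid.
(B) Lr ⊃ Mr is axiom D, which corresponds to seriality. R is serial — valid.
(C) Mr ⊃ LMr is axiom 5; it is valid on a frame exactly when R is euclidean. R is not euclidean, so not valid.
(D) r ⊃ LMr (axiom B) characterises the symmetric frames. R is not symmetric — not valid.
(E) Lr ⊃ r is axiom T, which corresponds to reflexivity. R is reflexive — valid.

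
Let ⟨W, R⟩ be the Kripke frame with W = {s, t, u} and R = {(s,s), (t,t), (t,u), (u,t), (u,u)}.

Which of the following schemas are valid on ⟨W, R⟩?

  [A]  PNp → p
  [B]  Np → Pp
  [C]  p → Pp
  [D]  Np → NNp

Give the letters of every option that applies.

R is reflexive: each world relates to itself.
R is symmetric: every R-edge is matched by its reverse.
R is transitive: R is closed under composition.
R is serial: every world has an R-successor.
(A) PNp → p (the dual of axiom B) characterises the symmetric frames. R is symmetric — valid.
(B) Np → Pp is axiom D; it is valid on a frame exactly when R is serial. R is serial, so valid.
(C) p → Pp is the dual of axiom T; it is valid on a frame exactly when R is reflexive. R is reflexive, so valid.
(D) axiom 4: valid iff R is transitive. R is transitive — valid.

A, B, C, D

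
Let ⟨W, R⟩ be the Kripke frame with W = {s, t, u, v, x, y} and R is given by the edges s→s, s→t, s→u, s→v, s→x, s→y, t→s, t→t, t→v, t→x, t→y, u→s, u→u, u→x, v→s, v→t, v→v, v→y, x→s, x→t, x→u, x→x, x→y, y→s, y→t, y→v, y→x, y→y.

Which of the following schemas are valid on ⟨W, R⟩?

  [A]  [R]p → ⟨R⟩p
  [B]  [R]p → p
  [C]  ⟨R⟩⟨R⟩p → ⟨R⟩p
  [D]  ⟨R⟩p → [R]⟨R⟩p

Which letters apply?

A, B

R is reflexive: each world relates to itself.
R is not transitive: t R s and s R u but not t R u.
R is not euclidean: s R t and s R u but not t R u.
R is serial: every world has an R-successor.
(A) [R]p → ⟨R⟩p (axiom D) characterises the serial frames. R is serial — valid.
(B) [R]p → p (axiom T) characterises the reflexive frames. R is reflexive — valid.
(C) ⟨R⟩⟨R⟩p → ⟨R⟩p is the dual of axiom 4; it is valid on a frame exactly when R is transitive. R is not transitive, so not valid.
(D) ⟨R⟩p → [R]⟨R⟩p is axiom 5, which corresponds to the euclidean property. R is not euclidean — not valid.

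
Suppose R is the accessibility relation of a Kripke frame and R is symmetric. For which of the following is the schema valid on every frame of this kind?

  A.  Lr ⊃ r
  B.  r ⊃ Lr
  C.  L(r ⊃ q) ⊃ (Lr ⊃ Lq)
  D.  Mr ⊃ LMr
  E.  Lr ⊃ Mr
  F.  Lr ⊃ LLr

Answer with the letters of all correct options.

(A) Lr ⊃ r is axiom T, which corresponds to reflexivity. Such an R need not be reflexive — not valid.
(B) r ⊃ Lr (equivalent to ◇p→p) corresponds to R being a subset of the identity. Such an R need not be a subset of the identity, so not valid.
(C) L(r ⊃ q) ⊃ (Lr ⊃ Lq) is axiom K, valid on every Kripke frame — valid.
(D) axiom 5: valid iff R is euclidean. Such an R need not be euclidean — not valid.
(E) Lr ⊃ Mr is axiom D; it is valid on a frame exactly when R is serial. Such an R need not be serial, so not valid.
(F) axiom 4: valid iff R is transitive. Such an R need not be transitive — not valid.

C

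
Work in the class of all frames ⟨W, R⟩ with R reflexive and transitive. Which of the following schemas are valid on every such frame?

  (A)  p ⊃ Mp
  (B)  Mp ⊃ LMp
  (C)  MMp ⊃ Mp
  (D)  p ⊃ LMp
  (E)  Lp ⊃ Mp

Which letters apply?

A, C, E

Reflexive relations are serial.
(A) the dual of axiom T: valid iff R is reflexive. Every such R is reflexive — valid.
(B) Mp ⊃ LMp is axiom 5; it is valid on a frame exactly when R is euclidean. Such an R need not be euclidean, so not valid.
(C) the dual of axiom 4: valid iff R is transitive. Every such R is transitive — valid.
(D) axiom B: valid iff R is symmetric. Such an R need not be symmetric — not valid.
(E) Lp ⊃ Mp is axiom D; it is valid on a frame exactly when R is serial. Every such R is serial, so valid.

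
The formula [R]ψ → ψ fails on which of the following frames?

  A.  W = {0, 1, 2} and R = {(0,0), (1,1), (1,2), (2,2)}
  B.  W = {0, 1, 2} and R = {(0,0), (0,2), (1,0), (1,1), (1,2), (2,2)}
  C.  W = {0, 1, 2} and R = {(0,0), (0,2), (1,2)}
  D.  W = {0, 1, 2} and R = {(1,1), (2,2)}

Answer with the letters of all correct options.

C, D

The schema [R]ψ → ψ is axiom T; it is valid on a frame iff R is reflexive.
(A) R is reflexive (each world relates to itself), so the schema is valid here.
(B) R is reflexive (each world relates to itself), so the schema is valid here.
(C) R is not reflexive (not 1 R 1), so the schema fails here.
(D) R is not reflexive (not 0 R 0), so the schema fails here.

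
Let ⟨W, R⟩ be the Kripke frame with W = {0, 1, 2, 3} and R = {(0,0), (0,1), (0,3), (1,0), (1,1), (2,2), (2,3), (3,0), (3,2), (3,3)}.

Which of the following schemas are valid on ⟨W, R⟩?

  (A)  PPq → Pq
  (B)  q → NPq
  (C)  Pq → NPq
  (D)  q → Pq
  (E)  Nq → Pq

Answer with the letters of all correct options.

B, D, E

R is reflexive: each world relates to itself.
R is symmetric: every R-edge is matched by its reverse.
R is not transitive: 0 R 3 and 3 R 2 but not 0 R 2.
R is not euclidean: 0 R 1 and 0 R 3 but not 1 R 3.
R is serial: every world has an R-successor.
(A) PPq → Pq is the dual of axiom 4, which corresponds to transitivity. R is not transitive — not valid.
(B) axiom B: valid iff R is symmetric. R is symmetric — valid.
(C) axiom 5: valid iff R is euclidean. R is not euclidean — not valid.
(D) q → Pq is the dual of axiom T; it is valid on a frame exactly when R is reflexive. R is reflexive, so valid.
(E) Nq → Pq (axiom D) characterises the serial frames. R is serial — valid.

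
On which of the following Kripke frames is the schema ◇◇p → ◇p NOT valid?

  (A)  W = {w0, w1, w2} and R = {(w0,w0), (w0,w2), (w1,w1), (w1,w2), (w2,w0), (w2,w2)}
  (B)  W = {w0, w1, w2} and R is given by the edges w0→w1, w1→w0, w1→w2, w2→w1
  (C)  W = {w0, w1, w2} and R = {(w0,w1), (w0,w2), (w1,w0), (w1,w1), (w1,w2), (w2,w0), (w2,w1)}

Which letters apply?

A, B, C

The schema ◇◇p → ◇p is the dual of axiom 4; it is valid on a frame iff R is transitive.
(A) R is not transitive (w1 R w2 and w2 R w0 but not w1 R w0), so the schema fails here.
(B) R is not transitive (w0 R w1 and w1 R w0 but not w0 R w0), so the schema fails here.
(C) R is not transitive (w0 R w1 and w1 R w0 but not w0 R w0), so the schema fails here.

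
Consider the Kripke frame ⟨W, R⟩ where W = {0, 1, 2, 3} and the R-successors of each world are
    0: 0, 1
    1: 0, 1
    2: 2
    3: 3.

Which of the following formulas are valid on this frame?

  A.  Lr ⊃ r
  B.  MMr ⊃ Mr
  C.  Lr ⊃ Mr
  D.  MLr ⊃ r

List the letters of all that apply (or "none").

R is reflexive: each world relates to itself.
R is symmetric: every R-edge is matched by its reverse.
R is transitive: R is closed under composition.
R is serial: every world has an R-successor.
(A) Lr ⊃ r (axiom T) characterises the reflexive frames. R is reflexive — valid.
(B) MMr ⊃ Mr (the dual of axiom 4) characterises the transitive frames. R is transitive — valid.
(C) Lr ⊃ Mr (axiom D) characterises the serial frames. R is serial — valid.
(D) the dual of axiom B: valid iff R is symmetric. R is symmetric — valid.

A, B, C, D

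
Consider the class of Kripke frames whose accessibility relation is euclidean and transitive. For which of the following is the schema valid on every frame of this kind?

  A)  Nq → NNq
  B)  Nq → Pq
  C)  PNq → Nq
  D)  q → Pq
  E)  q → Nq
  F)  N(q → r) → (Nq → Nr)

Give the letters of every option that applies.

(A) Nq → NNq is axiom 4; it is valid on a frame exactly when R is transitive. Every such R is transitive, so valid.
(B) axiom D: valid iff R is serial. Such an R need not be serial — not valid.
(C) PNq → Nq is the dual of axiom 5, which corresponds to the euclidean property. Every such R is euclidean — valid.
(D) q → Pq is the dual of axiom T; it is valid on a frame exactly when R is reflexive. Such an R need not be reflexive, so not valid.
(E) q → Nq (equivalent to ◇p→p) corresponds to R being a subset of the identity. Such an R need not be a subset of the identity, so not valid.
(F) N(q → r) → (Nq → Nr) is axiom K, valid on every Kripke frame — valid.

A, C, F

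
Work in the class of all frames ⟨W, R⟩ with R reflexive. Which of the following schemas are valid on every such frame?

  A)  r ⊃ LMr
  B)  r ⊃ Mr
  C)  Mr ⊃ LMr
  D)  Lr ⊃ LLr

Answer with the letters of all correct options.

B

A reflexive relation is serial.
(A) r ⊃ LMr is axiom B; it is valid on a frame exactly when R is symmetric. Such an R need not be symmetric, so not valid.
(B) r ⊃ Mr (the dual of axiom T) characterises the reflexive frames. Every such R is reflexive — valid.
(C) axiom 5: valid iff R is euclidean. Such an R need not be euclidean — not valid.
(D) axiom 4: valid iff R is transitive. Such an R need not be transitive — not valid.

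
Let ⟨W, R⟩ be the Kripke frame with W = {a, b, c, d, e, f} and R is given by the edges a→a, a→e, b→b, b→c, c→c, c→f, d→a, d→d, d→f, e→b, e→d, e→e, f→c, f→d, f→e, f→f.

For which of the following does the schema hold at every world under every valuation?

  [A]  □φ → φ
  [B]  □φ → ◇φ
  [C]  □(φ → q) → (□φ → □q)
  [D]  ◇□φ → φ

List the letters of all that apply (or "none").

R is reflexive: each world relates to itself.
R is not symmetric: a R e but not e R a.
R is serial: every world has an R-successor.
(A) □φ → φ is axiom T; it is valid on a frame exactly when R is reflexive. R is reflexive, so valid.
(B) □φ → ◇φ (axiom D) characterises the serial frames. R is serial — valid.
(C) this is just K, valid on every normal frame.
(D) ◇□φ → φ (the dual of axiom B) characterises the symmetric frames. R is not symmetric — not valid.

A, B, C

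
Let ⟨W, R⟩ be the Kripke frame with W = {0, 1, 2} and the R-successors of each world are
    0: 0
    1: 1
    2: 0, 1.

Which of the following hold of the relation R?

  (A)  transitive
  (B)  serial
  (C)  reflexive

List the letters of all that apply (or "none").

A, B

(A) transitive: R is closed under composition.
(B) serial: every world has an R-successor.
(C) not reflexive: not 2 R 2.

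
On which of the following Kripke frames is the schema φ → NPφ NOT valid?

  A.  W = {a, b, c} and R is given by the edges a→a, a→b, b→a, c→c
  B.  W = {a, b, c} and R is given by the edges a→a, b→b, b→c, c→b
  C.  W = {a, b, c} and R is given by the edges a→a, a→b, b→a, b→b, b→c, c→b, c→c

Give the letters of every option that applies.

The schema φ → NPφ is axiom B; it is valid on a frame iff R is symmetric.
(A) R is symmetric (every R-edge is matched by its reverse), so the schema is valid here.
(B) R is symmetric (every R-edge is matched by its reverse), so the schema is valid here.
(C) R is symmetric (every R-edge is matched by its reverse), so the schema is valid here.

none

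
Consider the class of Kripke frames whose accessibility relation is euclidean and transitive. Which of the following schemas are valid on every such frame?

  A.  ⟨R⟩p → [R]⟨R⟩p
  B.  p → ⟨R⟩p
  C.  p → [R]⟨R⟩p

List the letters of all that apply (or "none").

(A) axiom 5: valid iff R is euclidean. Every such R is euclidean — valid.
(B) p → ⟨R⟩p is the dual of axiom T, which corresponds to reflexivity. Such an R need not be reflexive — not valid.
(C) axiom B: valid iff R is symmetric. Such an R need not be symmetric — not valid.

A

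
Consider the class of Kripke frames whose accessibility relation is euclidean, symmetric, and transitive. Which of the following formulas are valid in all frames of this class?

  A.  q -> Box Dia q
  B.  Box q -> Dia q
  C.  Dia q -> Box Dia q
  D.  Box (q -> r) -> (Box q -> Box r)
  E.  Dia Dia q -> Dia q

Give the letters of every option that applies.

A, C, D, E

(A) axiom B: valid iff R is symmetric. Every such R is symmetric — valid.
(B) axiom D: valid iff R is serial. Such an R need not be serial — not valid.
(C) Dia q -> Box Dia q (axiom 5) characterises the euclidean frames. Every such R is euclidean — valid.
(D) Box (q -> r) -> (Box q -> Box r) is the K axiom; it holds on all frames — valid.
(E) Dia Dia q -> Dia q is the dual of axiom 4, which corresponds to transitivity. Every such R is transitive — valid.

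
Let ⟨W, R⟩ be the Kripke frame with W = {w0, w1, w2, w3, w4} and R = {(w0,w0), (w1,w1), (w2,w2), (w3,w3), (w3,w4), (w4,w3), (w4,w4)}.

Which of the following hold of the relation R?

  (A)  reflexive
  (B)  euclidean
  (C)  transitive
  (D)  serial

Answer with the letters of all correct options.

A, B, C, D

(A) reflexive: each world relates to itself.
(B) euclidean: any two R-successors of the same world are R-related.
(C) transitive: R is closed under composition.
(D) serial: every world has an R-successor.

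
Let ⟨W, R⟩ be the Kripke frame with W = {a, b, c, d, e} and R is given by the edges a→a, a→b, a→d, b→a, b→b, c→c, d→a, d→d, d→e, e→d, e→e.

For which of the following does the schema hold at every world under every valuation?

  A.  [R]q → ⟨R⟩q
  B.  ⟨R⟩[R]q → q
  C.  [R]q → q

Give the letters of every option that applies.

A, B, C

R is reflexive: each world relates to itself.
R is symmetric: every R-edge is matched by its reverse.
R is serial: every world has an R-successor.
(A) [R]q → ⟨R⟩q is axiom D; it is valid on a frame exactly when R is serial. R is serial, so valid.
(B) ⟨R⟩[R]q → q (the dual of axiom B) characterises the symmetric frames. R is symmetric — valid.
(C) [R]q → q is axiom T; it is valid on a frame exactly when R is reflexive. R is reflexive, so valid.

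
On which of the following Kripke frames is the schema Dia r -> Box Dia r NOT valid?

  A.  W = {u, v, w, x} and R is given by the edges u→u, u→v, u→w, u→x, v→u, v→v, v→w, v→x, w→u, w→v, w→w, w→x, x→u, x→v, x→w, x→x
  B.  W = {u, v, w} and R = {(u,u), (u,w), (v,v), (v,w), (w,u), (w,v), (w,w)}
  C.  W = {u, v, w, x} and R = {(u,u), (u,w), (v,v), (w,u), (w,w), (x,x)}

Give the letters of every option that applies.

B

The schema Dia r -> Box Dia r is axiom 5; it is valid on a frame iff R is euclidean.
(A) R is euclidean (any two R-successors of the same world are R-related), so the schema is valid here.
(B) R is not euclidean (w R u and w R v but not u R v), so the schema fails here.
(C) R is euclidean (any two R-successors of the same world are R-related), so the schema is valid here.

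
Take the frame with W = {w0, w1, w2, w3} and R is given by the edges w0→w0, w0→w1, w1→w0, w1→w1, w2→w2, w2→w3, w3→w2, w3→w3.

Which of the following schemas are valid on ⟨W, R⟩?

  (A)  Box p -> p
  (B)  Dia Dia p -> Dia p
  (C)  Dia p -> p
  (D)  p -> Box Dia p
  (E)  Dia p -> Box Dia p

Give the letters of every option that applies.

A, B, D, E

R is reflexive: each world relates to itself.
R is symmetric: every R-edge is matched by its reverse.
R is transitive: R is closed under composition.
R is euclidean: any two R-successors of the same world are R-related.
R is not a subset of the identity: w0 R w1 with w0 ≠ w1.
(A) axiom T: valid iff R is reflexive. R is reflexive — valid.
(B) the dual of axiom 4: valid iff R is transitive. R is transitive — valid.
(C) Dia p -> p is valid only on frames where every R-edge is a self-loop. Here R ⊄ identity — not valid.
(D) p -> Box Dia p (axiom B) characterises the symmetric frames. R is symmetric — valid.
(E) axiom 5: valid iff R is euclidean. R is euclidean — valid.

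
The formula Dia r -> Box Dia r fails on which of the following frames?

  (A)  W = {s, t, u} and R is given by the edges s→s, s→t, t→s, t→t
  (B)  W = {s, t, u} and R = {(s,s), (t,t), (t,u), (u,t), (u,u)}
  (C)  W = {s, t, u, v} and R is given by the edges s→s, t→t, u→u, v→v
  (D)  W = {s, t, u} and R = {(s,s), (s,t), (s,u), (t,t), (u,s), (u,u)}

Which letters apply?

The schema Dia r -> Box Dia r is axiom 5; it is valid on a frame iff R is euclidean.
(A) R is euclidean (any two R-successors of the same world are R-related), so the schema is valid here.
(B) R is euclidean (any two R-successors of the same world are R-related), so the schema is valid here.
(C) R is euclidean (any two R-successors of the same world are R-related), so the schema is valid here.
(D) R is not euclidean (s R t and s R s but not t R s), so the schema fails here.

D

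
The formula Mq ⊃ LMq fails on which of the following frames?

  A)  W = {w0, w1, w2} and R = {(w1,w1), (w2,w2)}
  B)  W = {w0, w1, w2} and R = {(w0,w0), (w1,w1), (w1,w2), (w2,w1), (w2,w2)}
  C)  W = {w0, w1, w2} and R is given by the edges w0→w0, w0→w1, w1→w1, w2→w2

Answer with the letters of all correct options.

C

The schema Mq ⊃ LMq is axiom 5; it is valid on a frame iff R is euclidean.
(A) R is euclidean (any two R-successors of the same world are R-related), so the schema is valid here.
(B) R is euclidean (any two R-successors of the same world are R-related), so the schema is valid here.
(C) R is not euclidean (w0 R w1 and w0 R w0 but not w1 R w0), so the schema fails here.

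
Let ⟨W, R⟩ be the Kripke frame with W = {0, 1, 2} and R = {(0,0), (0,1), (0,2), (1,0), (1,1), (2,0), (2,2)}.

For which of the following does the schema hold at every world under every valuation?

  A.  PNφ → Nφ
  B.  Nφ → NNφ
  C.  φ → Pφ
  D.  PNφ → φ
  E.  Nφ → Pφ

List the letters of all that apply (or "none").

R is reflexive: each world relates to itself.
R is symmetric: every R-edge is matched by its reverse.
R is not transitive: 1 R 0 and 0 R 2 but not 1 R 2.
R is not euclidean: 0 R 1 and 0 R 2 but not 1 R 2.
R is serial: every world has an R-successor.
(A) the dual of axiom 5: valid iff R is euclidean. R is not euclidean — not valid.
(B) Nφ → NNφ is axiom 4, which corresponds to transitivity. R is not transitive — not valid.
(C) the dual of axiom T: valid iff R is reflexive. R is reflexive — valid.
(D) PNφ → φ is the dual of axiom B, which corresponds to symmetry. R is symmetric — valid.
(E) axiom D: valid iff R is serial. R is serial — valid.

C, D, E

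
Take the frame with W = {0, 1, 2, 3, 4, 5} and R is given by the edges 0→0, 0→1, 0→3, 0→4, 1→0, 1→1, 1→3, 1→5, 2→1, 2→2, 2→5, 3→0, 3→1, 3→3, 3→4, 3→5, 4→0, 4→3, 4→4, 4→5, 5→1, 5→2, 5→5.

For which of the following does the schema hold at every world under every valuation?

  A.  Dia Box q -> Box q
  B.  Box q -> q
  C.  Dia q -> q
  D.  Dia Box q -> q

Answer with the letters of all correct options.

R is reflexive: each world relates to itself.
R is not symmetric: 2 R 1 but not 1 R 2.
R is not euclidean: 0 R 1 and 0 R 4 but not 1 R 4.
R is not a subset of the identity: 0 R 1 with 0 ≠ 1.
(A) the dual of axiom 5: valid iff R is euclidean. R is not euclidean — not valid.
(B) axiom T: valid iff R is reflexive. R is reflexive — valid.
(C) Dia q -> q is the converse of T; it holds exactly when R ⊆ identity. Here R ⊄ identity — not valid.
(D) the dual of axiom B: valid iff R is symmetric. R is not symmetric — not valid.

B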